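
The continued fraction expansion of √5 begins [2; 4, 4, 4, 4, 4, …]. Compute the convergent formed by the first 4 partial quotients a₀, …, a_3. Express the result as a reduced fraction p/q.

a_0 = 2: 2/1
a_1 = 4: 9/4
a_2 = 4: 38/17
a_3 = 4: 161/72

161/72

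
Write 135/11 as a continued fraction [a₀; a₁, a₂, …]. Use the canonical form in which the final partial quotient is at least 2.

[12; 3, 1, 2]

135 ÷ 11 → quotient 12, remainder 3
11 ÷ 3 → quotient 3, remainder 2
3 ÷ 2 → quotient 1, remainder 1
2 ÷ 1 → quotient 2, remainder 0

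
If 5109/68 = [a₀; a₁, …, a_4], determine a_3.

⌊5109/68⌋ = 75, remainder 9
⌊68/9⌋ = 7, remainder 5
⌊9/5⌋ = 1, remainder 4
⌊5/4⌋ = 1, remainder 1

1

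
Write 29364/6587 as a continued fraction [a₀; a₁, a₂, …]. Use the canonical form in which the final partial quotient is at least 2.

[4; 2, 5, 2, 3, 3, 3, 7]

Repeatedly divide and take the remainder:
29364 = 4·6587 + 3016, so a_0 = 4
6587 = 2·3016 + 555, so a_1 = 2
3016 = 5·555 + 241, so a_2 = 5
555 = 2·241 + 73, so a_3 = 2
241 = 3·73 + 22, so a_4 = 3
73 = 3·22 + 7, so a_5 = 3
22 = 3·7 + 1, so a_6 = 3
7 = 7·1 + 0, so a_7 = 7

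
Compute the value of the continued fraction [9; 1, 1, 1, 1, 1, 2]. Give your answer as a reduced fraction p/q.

a_0 = 9: 9/1
a_1 = 1: 10/1
a_2 = 1: 19/2
a_3 = 1: 29/3
a_4 = 1: 48/5
a_5 = 1: 77/8
a_6 = 2: 202/21

202/21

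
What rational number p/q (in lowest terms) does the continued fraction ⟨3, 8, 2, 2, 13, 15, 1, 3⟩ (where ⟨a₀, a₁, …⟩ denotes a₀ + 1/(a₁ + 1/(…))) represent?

111152/35637

Work from the innermost term outward:
Start with 3.
1 + 1/(3/1) = 1 + 1/3 = 4/3
15 + 1/(4/3) = 15 + 3/4 = 63/4
13 + 1/(63/4) = 13 + 4/63 = 823/63
2 + 1/(823/63) = 2 + 63/823 = 1709/823
2 + 1/(1709/823) = 2 + 823/1709 = 4241/1709
8 + 1/(4241/1709) = 8 + 1709/4241 = 35637/4241
3 + 1/(35637/4241) = 3 + 4241/35637 = 111152/35637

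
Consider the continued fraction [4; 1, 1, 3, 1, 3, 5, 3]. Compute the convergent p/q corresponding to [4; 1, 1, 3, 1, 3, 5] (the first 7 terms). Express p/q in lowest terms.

a_0 = 4: 4/1
a_1 = 1: 5/1
a_2 = 1: 9/2
a_3 = 3: 32/7
a_4 = 1: 41/9
a_5 = 3: 155/34
a_6 = 5: 816/179

816/179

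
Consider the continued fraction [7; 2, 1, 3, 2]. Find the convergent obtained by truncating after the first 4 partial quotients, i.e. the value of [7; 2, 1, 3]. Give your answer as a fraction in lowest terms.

81/11

Start with 3.
1 + 1/(3/1) = 1 + 1/3 = 4/3
2 + 1/(4/3) = 2 + 3/4 = 11/4
7 + 1/(11/4) = 7 + 4/11 = 81/11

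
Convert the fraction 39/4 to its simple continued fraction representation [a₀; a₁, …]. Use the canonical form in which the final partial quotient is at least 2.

39 ÷ 4 → quotient 9, remainder 3
4 ÷ 3 → quotient 1, remainder 1
3 ÷ 1 → quotient 3, remainder 0

[9; 1, 3]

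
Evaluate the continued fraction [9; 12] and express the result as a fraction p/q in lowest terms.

109/12

Compute successive convergents:
a_0 = 9: 9/1
a_1 = 12: 109/12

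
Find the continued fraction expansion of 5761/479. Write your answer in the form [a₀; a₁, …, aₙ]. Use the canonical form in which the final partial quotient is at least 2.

5761 = 12·479 + 13, so a_0 = 12
479 = 36·13 + 11, so a_1 = 36
13 = 1·11 + 2, so a_2 = 1
11 = 5·2 + 1, so a_3 = 5
2 = 2·1 + 0, so a_4 = 2

[12; 36, 1, 5, 2]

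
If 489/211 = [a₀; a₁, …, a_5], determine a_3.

Run the Euclidean algorithm, recording each quotient:
489 = 2·211 + 67, so a_0 = 2
211 = 3·67 + 10, so a_1 = 3
67 = 6·10 + 7, so a_2 = 6
10 = 1·7 + 3, so a_3 = 1

1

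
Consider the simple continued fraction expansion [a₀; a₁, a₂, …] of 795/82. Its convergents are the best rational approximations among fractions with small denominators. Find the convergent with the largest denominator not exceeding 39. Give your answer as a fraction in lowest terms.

List convergents until the denominator exceeds the bound:
a_0 = 9: 9/1  (≤ bound)
a_1 = 1: 10/1  (≤ bound)
a_2 = 2: 29/3  (≤ bound)
a_3 = 3: 97/10  (≤ bound)
a_4 = 1: 126/13  (≤ bound)
a_5 = 1: 223/23  (≤ bound)
a_6 = 3: 795/82  (> 39, stop)

223/23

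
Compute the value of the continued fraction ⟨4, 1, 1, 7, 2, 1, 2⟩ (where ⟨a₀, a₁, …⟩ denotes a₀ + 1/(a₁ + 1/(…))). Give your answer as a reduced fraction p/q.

Start with 2.
1 + 1/(2/1) = 1 + 1/2 = 3/2
2 + 1/(3/2) = 2 + 2/3 = 8/3
7 + 1/(8/3) = 7 + 3/8 = 59/8
1 + 1/(59/8) = 1 + 8/59 = 67/59
1 + 1/(67/59) = 1 + 59/67 = 126/67
4 + 1/(126/67) = 4 + 67/126 = 571/126

571/126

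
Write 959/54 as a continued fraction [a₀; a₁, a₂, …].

[17; 1, 3, 6, 2]

Apply division with remainder until the remainder is 0:
⌊959/54⌋ = 17, remainder 41
⌊54/41⌋ = 1, remainder 13
⌊41/13⌋ = 3, remainder 2
⌊13/2⌋ = 6, remainder 1
⌊2/1⌋ = 2, remainder 0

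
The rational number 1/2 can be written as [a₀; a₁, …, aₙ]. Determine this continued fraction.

1 = 0·2 + 1, so a_0 = 0
2 = 2·1 + 0, so a_1 = 2

[0; 2]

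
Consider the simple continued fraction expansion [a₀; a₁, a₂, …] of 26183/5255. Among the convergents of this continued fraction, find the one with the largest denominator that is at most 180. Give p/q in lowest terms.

284/57

List convergents until the denominator exceeds the bound:
a_0 = 4: 4/1  (≤ bound)
a_1 = 1: 5/1  (≤ bound)
a_2 = 56: 284/57  (≤ bound)
a_3 = 8: 2277/457  (> 180, stop)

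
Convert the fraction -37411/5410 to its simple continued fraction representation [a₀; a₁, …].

[-7; 11, 1, 3, 1, 2, 6, 5]

-37411 = -7·5410 + 459, so a_0 = -7
5410 = 11·459 + 361, so a_1 = 11
459 = 1·361 + 98, so a_2 = 1
361 = 3·98 + 67, so a_3 = 3
98 = 1·67 + 31, so a_4 = 1
67 = 2·31 + 5, so a_5 = 2
31 = 6·5 + 1, so a_6 = 6
5 = 5·1 + 0, so a_7 = 5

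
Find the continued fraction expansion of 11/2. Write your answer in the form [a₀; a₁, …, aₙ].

[5; 2]

11 ÷ 2 → quotient 5, remainder 1
2 ÷ 1 → quotient 2, remainder 0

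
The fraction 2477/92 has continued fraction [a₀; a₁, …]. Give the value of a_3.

2477 = 26·92 + 85, so a_0 = 26
92 = 1·85 + 7, so a_1 = 1
85 = 12·7 + 1, so a_2 = 12
7 = 7·1 + 0, so a_3 = 7

7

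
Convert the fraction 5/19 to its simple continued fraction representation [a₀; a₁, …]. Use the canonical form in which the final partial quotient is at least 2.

[0; 3, 1, 4]

⌊5/19⌋ = 0, remainder 5
⌊19/5⌋ = 3, remainder 4
⌊5/4⌋ = 1, remainder 1
⌊4/1⌋ = 4, remainder 0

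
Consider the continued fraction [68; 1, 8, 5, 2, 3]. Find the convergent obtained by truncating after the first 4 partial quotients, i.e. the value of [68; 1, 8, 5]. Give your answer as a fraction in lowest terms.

3169/46

Compute successive convergents:
a_0 = 68: 68/1
a_1 = 1: 69/1
a_2 = 8: 620/9
a_3 = 5: 3169/46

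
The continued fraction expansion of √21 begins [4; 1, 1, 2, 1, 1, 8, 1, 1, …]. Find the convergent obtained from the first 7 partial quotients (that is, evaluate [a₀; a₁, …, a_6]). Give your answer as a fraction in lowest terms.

472/103

Start with 8.
1 + 1/(8/1) = 1 + 1/8 = 9/8
1 + 1/(9/8) = 1 + 8/9 = 17/9
2 + 1/(17/9) = 2 + 9/17 = 43/17
1 + 1/(43/17) = 1 + 17/43 = 60/43
1 + 1/(60/43) = 1 + 43/60 = 103/60
4 + 1/(103/60) = 4 + 60/103 = 472/103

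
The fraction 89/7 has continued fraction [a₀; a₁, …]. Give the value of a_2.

89 ÷ 7 → quotient 12, remainder 5
7 ÷ 5 → quotient 1, remainder 2
5 ÷ 2 → quotient 2, remainder 1

2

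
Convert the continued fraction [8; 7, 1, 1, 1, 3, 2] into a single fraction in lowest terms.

Build up convergents one term at a time:
a_0 = 8: 8/1
a_1 = 7: 57/7
a_2 = 1: 65/8
a_3 = 1: 122/15
a_4 = 1: 187/23
a_5 = 3: 683/84
a_6 = 2: 1553/191

1553/191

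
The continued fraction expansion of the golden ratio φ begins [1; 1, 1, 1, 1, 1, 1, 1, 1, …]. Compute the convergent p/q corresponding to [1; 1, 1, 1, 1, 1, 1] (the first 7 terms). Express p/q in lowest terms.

21/13

Start with 1.
1 + 1/(1/1) = 1 + 1/1 = 2/1
1 + 1/(2/1) = 1 + 1/2 = 3/2
1 + 1/(3/2) = 1 + 2/3 = 5/3
1 + 1/(5/3) = 1 + 3/5 = 8/5
1 + 1/(8/5) = 1 + 5/8 = 13/8
1 + 1/(13/8) = 1 + 8/13 = 21/13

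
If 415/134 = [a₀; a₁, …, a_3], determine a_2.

415 = 3·134 + 13, so a_0 = 3
134 = 10·13 + 4, so a_1 = 10
13 = 3·4 + 1, so a_2 = 3

3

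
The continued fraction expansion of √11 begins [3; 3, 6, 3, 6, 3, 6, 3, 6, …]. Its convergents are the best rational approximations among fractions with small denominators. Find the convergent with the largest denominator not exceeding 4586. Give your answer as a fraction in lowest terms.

a_0 = 3: 3/1  (≤ bound)
a_1 = 3: 10/3  (≤ bound)
a_2 = 6: 63/19  (≤ bound)
a_3 = 3: 199/60  (≤ bound)
a_4 = 6: 1257/379  (≤ bound)
a_5 = 3: 3970/1197  (≤ bound)
a_6 = 6: 25077/7561  (> 4586, stop)

3970/1197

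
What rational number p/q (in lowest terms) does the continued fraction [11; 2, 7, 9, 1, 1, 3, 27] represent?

318809/27802

a_0 = 11: 11/1
a_1 = 2: 23/2
a_2 = 7: 172/15
a_3 = 9: 1571/137
a_4 = 1: 1743/152
a_5 = 1: 3314/289
a_6 = 3: 11685/1019
a_7 = 27: 318809/27802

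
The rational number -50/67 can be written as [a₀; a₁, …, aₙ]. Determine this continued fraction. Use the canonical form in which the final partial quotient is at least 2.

[-1; 3, 1, 16]

⌊-50/67⌋ = -1, remainder 17
⌊67/17⌋ = 3, remainder 16
⌊17/16⌋ = 1, remainder 1
⌊16/1⌋ = 16, remainder 0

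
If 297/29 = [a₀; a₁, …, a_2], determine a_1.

4

Run the Euclidean algorithm, recording each quotient:
⌊297/29⌋ = 10, remainder 7
⌊29/7⌋ = 4, remainder 1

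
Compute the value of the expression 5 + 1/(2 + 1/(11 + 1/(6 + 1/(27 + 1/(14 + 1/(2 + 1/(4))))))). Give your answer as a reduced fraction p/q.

a_0 = 5: 5/1
a_1 = 2: 11/2
a_2 = 11: 126/23
a_3 = 6: 767/140
a_4 = 27: 20835/3803
a_5 = 14: 292457/53382
a_6 = 2: 605749/110567
a_7 = 4: 2715453/495650

2715453/495650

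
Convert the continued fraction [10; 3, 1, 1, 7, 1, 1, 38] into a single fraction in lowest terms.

a_0 = 10: 10/1
a_1 = 3: 31/3
a_2 = 1: 41/4
a_3 = 1: 72/7
a_4 = 7: 545/53
a_5 = 1: 617/60
a_6 = 1: 1162/113
a_7 = 38: 44773/4354

44773/4354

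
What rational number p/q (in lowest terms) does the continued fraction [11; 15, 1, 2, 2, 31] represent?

38247/3457

Work from the innermost term outward:
Start with 31.
2 + 1/(31/1) = 2 + 1/31 = 63/31
2 + 1/(63/31) = 2 + 31/63 = 157/63
1 + 1/(157/63) = 1 + 63/157 = 220/157
15 + 1/(220/157) = 15 + 157/220 = 3457/220
11 + 1/(3457/220) = 11 + 220/3457 = 38247/3457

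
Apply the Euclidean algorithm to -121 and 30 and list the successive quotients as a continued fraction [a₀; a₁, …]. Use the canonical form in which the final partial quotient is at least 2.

[-5; 1, 29]

-121 ÷ 30 → quotient -5, remainder 29
30 ÷ 29 → quotient 1, remainder 1
29 ÷ 1 → quotient 29, remainder 0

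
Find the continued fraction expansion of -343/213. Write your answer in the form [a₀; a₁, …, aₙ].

Repeatedly divide and take the remainder:
⌊-343/213⌋ = -2, remainder 83
⌊213/83⌋ = 2, remainder 47
⌊83/47⌋ = 1, remainder 36
⌊47/36⌋ = 1, remainder 11
⌊36/11⌋ = 3, remainder 3
⌊11/3⌋ = 3, remainder 2
⌊3/2⌋ = 1, remainder 1
⌊2/1⌋ = 2, remainder 0

[-2; 2, 1, 1, 3, 3, 1, 2]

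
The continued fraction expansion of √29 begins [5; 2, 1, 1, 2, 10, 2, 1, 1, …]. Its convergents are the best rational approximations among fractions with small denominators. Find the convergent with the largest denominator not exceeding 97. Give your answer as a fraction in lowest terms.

List convergents until the denominator exceeds the bound:
a_0 = 5: 5/1  (≤ bound)
a_1 = 2: 11/2  (≤ bound)
a_2 = 1: 16/3  (≤ bound)
a_3 = 1: 27/5  (≤ bound)
a_4 = 2: 70/13  (≤ bound)
a_5 = 10: 727/135  (> 97, stop)

70/13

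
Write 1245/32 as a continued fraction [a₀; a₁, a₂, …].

1245 = 38·32 + 29, so a_0 = 38
32 = 1·29 + 3, so a_1 = 1
29 = 9·3 + 2, so a_2 = 9
3 = 1·2 + 1, so a_3 = 1
2 = 2·1 + 0, so a_4 = 2

[38; 1, 9, 1, 2]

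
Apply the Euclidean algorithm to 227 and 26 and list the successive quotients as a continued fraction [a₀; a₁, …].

⌊227/26⌋ = 8, remainder 19
⌊26/19⌋ = 1, remainder 7
⌊19/7⌋ = 2, remainder 5
⌊7/5⌋ = 1, remainder 2
⌊5/2⌋ = 2, remainder 1
⌊2/1⌋ = 2, remainder 0

[8; 1, 2, 1, 2, 2]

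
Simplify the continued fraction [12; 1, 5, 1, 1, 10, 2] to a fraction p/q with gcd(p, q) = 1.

Start with 2.
10 + 1/(2/1) = 10 + 1/2 = 21/2
1 + 1/(21/2) = 1 + 2/21 = 23/21
1 + 1/(23/21) = 1 + 21/23 = 44/23
5 + 1/(44/23) = 5 + 23/44 = 243/44
1 + 1/(243/44) = 1 + 44/243 = 287/243
12 + 1/(287/243) = 12 + 243/287 = 3687/287

3687/287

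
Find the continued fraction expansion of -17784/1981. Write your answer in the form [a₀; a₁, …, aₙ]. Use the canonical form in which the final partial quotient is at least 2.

Run the Euclidean algorithm, recording each quotient:
⌊-17784/1981⌋ = -9, remainder 45
⌊1981/45⌋ = 44, remainder 1
⌊45/1⌋ = 45, remainder 0

[-9; 44, 45]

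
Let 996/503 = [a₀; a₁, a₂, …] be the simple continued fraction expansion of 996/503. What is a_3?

3

Apply division with remainder until the remainder is 0:
996 ÷ 503 → quotient 1, remainder 493
503 ÷ 493 → quotient 1, remainder 10
493 ÷ 10 → quotient 49, remainder 3
10 ÷ 3 → quotient 3, remainder 1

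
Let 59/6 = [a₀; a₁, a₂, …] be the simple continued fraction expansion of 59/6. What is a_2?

Run the Euclidean algorithm, recording each quotient:
59 = 9·6 + 5, so a_0 = 9
6 = 1·5 + 1, so a_1 = 1
5 = 5·1 + 0, so a_2 = 5

5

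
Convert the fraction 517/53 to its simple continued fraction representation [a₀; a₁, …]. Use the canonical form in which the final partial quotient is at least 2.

517 ÷ 53 → quotient 9, remainder 40
53 ÷ 40 → quotient 1, remainder 13
40 ÷ 13 → quotient 3, remainder 1
13 ÷ 1 → quotient 13, remainder 0

[9; 1, 3, 13]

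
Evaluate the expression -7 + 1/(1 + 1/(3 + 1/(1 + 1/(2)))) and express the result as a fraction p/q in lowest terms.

Start with 2.
1 + 1/(2/1) = 1 + 1/2 = 3/2
3 + 1/(3/2) = 3 + 2/3 = 11/3
1 + 1/(11/3) = 1 + 3/11 = 14/11
-7 + 1/(14/11) = -7 + 11/14 = -87/14

-87/14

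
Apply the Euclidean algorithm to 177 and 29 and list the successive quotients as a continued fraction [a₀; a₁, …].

177 = 6·29 + 3, so a_0 = 6
29 = 9·3 + 2, so a_1 = 9
3 = 1·2 + 1, so a_2 = 1
2 = 2·1 + 0, so a_3 = 2

[6; 9, 1, 2]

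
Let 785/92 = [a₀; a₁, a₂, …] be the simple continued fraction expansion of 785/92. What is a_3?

785 ÷ 92 → quotient 8, remainder 49
92 ÷ 49 → quotient 1, remainder 43
49 ÷ 43 → quotient 1, remainder 6
43 ÷ 6 → quotient 7, remainder 1

7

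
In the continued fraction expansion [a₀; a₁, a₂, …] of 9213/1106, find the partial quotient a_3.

9213 ÷ 1106 → quotient 8, remainder 365
1106 ÷ 365 → quotient 3, remainder 11
365 ÷ 11 → quotient 33, remainder 2
11 ÷ 2 → quotient 5, remainder 1

5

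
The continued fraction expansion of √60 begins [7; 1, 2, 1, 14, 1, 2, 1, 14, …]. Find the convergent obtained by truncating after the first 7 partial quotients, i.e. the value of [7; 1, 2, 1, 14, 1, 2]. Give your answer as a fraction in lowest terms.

Start with 2.
1 + 1/(2/1) = 1 + 1/2 = 3/2
14 + 1/(3/2) = 14 + 2/3 = 44/3
1 + 1/(44/3) = 1 + 3/44 = 47/44
2 + 1/(47/44) = 2 + 44/47 = 138/47
1 + 1/(138/47) = 1 + 47/138 = 185/138
7 + 1/(185/138) = 7 + 138/185 = 1433/185

1433/185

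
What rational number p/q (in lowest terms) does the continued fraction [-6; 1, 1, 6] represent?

Start with 6.
1 + 1/(6/1) = 1 + 1/6 = 7/6
1 + 1/(7/6) = 1 + 6/7 = 13/7
-6 + 1/(13/7) = -6 + 7/13 = -71/13

-71/13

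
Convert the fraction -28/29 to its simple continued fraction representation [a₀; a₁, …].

[-1; 29]

Repeatedly divide and take the remainder:
-28 ÷ 29 → quotient -1, remainder 1
29 ÷ 1 → quotient 29, remainder 0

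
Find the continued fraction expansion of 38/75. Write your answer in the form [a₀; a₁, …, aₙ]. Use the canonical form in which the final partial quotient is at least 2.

[0; 1, 1, 37]

Repeatedly divide and take the remainder:
38 ÷ 75 → quotient 0, remainder 38
75 ÷ 38 → quotient 1, remainder 37
38 ÷ 37 → quotient 1, remainder 1
37 ÷ 1 → quotient 37, remainder 0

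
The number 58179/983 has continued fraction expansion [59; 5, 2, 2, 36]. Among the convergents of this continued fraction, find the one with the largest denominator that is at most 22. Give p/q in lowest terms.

a_0 = 59: 59/1  (≤ bound)
a_1 = 5: 296/5  (≤ bound)
a_2 = 2: 651/11  (≤ bound)
a_3 = 2: 1598/27  (> 22, stop)

651/11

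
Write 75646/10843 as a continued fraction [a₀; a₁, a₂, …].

Repeatedly divide and take the remainder:
75646 = 6·10843 + 10588, so a_0 = 6
10843 = 1·10588 + 255, so a_1 = 1
10588 = 41·255 + 133, so a_2 = 41
255 = 1·133 + 122, so a_3 = 1
133 = 1·122 + 11, so a_4 = 1
122 = 11·11 + 1, so a_5 = 11
11 = 11·1 + 0, so a_6 = 11

[6; 1, 41, 1, 1, 11, 11]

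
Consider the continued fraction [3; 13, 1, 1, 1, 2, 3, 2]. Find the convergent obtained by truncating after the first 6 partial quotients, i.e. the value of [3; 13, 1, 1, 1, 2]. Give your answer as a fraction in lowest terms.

Starting at the tail and folding back:
Start with 2.
1 + 1/(2/1) = 1 + 1/2 = 3/2
1 + 1/(3/2) = 1 + 2/3 = 5/3
1 + 1/(5/3) = 1 + 3/5 = 8/5
13 + 1/(8/5) = 13 + 5/8 = 109/8
3 + 1/(109/8) = 3 + 8/109 = 335/109

335/109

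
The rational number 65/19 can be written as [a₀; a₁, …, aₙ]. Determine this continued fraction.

65 ÷ 19 → quotient 3, remainder 8
19 ÷ 8 → quotient 2, remainder 3
8 ÷ 3 → quotient 2, remainder 2
3 ÷ 2 → quotient 1, remainder 1
2 ÷ 1 → quotient 2, remainder 0

[3; 2, 2, 1, 2]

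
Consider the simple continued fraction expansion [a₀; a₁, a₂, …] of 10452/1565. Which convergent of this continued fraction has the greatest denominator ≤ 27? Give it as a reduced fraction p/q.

a_0 = 6: 6/1  (≤ bound)
a_1 = 1: 7/1  (≤ bound)
a_2 = 2: 20/3  (≤ bound)
a_3 = 8: 167/25  (≤ bound)
a_4 = 1: 187/28  (> 27, stop)

167/25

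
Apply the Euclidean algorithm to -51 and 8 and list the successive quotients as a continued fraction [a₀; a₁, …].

Apply division with remainder until the remainder is 0:
-51 = -7·8 + 5, so a_0 = -7
8 = 1·5 + 3, so a_1 = 1
5 = 1·3 + 2, so a_2 = 1
3 = 1·2 + 1, so a_3 = 1
2 = 2·1 + 0, so a_4 = 2

[-7; 1, 1, 1, 2]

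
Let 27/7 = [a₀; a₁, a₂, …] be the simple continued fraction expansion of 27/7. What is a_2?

6

Repeatedly divide and take the remainder:
27 = 3·7 + 6, so a_0 = 3
7 = 1·6 + 1, so a_1 = 1
6 = 6·1 + 0, so a_2 = 6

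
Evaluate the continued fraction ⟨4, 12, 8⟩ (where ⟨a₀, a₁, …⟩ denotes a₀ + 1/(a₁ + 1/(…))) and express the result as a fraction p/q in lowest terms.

Start with 8.
12 + 1/(8/1) = 12 + 1/8 = 97/8
4 + 1/(97/8) = 4 + 8/97 = 396/97

396/97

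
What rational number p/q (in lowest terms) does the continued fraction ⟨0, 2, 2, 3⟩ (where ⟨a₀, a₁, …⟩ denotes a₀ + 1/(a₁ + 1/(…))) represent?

Build up convergents one term at a time:
a_0 = 0: 0/1
a_1 = 2: 1/2
a_2 = 2: 2/5
a_3 = 3: 7/17

7/17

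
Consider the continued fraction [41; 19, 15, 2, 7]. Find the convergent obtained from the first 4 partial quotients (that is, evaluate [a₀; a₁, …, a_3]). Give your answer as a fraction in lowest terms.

24262/591

Work from the innermost term outward:
Start with 2.
15 + 1/(2/1) = 15 + 1/2 = 31/2
19 + 1/(31/2) = 19 + 2/31 = 591/31
41 + 1/(591/31) = 41 + 31/591 = 24262/591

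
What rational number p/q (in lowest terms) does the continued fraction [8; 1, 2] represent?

26/3

Work from the innermost term outward:
Start with 2.
1 + 1/(2/1) = 1 + 1/2 = 3/2
8 + 1/(3/2) = 8 + 2/3 = 26/3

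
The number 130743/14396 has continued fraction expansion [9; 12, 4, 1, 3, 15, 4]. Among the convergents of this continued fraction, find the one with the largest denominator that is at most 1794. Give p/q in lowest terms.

2107/232

a_0 = 9: 9/1  (≤ bound)
a_1 = 12: 109/12  (≤ bound)
a_2 = 4: 445/49  (≤ bound)
a_3 = 1: 554/61  (≤ bound)
a_4 = 3: 2107/232  (≤ bound)
a_5 = 15: 32159/3541  (> 1794, stop)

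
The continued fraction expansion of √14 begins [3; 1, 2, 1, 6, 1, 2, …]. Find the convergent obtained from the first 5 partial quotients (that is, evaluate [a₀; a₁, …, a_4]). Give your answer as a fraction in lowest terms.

Start with 6.
1 + 1/(6/1) = 1 + 1/6 = 7/6
2 + 1/(7/6) = 2 + 6/7 = 20/7
1 + 1/(20/7) = 1 + 7/20 = 27/20
3 + 1/(27/20) = 3 + 20/27 = 101/27

101/27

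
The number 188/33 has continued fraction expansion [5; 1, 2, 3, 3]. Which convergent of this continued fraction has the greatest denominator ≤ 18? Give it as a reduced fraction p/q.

a_0 = 5: 5/1  (≤ bound)
a_1 = 1: 6/1  (≤ bound)
a_2 = 2: 17/3  (≤ bound)
a_3 = 3: 57/10  (≤ bound)
a_4 = 3: 188/33  (> 18, stop)

57/10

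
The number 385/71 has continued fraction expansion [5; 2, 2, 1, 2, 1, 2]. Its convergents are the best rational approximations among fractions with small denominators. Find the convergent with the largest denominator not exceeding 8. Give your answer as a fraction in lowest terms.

38/7

a_0 = 5: 5/1  (≤ bound)
a_1 = 2: 11/2  (≤ bound)
a_2 = 2: 27/5  (≤ bound)
a_3 = 1: 38/7  (≤ bound)
a_4 = 2: 103/19  (> 8, stop)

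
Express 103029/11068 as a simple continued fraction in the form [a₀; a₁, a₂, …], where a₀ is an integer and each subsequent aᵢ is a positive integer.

Repeatedly divide and take the remainder:
103029 = 9·11068 + 3417, so a_0 = 9
11068 = 3·3417 + 817, so a_1 = 3
3417 = 4·817 + 149, so a_2 = 4
817 = 5·149 + 72, so a_3 = 5
149 = 2·72 + 5, so a_4 = 2
72 = 14·5 + 2, so a_5 = 14
5 = 2·2 + 1, so a_6 = 2
2 = 2·1 + 0, so a_7 = 2

[9; 3, 4, 5, 2, 14, 2, 2]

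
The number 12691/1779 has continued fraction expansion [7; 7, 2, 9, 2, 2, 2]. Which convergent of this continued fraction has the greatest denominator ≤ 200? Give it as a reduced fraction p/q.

a_0 = 7: 7/1  (≤ bound)
a_1 = 7: 50/7  (≤ bound)
a_2 = 2: 107/15  (≤ bound)
a_3 = 9: 1013/142  (≤ bound)
a_4 = 2: 2133/299  (> 200, stop)

1013/142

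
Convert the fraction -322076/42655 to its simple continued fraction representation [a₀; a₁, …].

-322076 = -8·42655 + 19164, so a_0 = -8
42655 = 2·19164 + 4327, so a_1 = 2
19164 = 4·4327 + 1856, so a_2 = 4
4327 = 2·1856 + 615, so a_3 = 2
1856 = 3·615 + 11, so a_4 = 3
615 = 55·11 + 10, so a_5 = 55
11 = 1·10 + 1, so a_6 = 1
10 = 10·1 + 0, so a_7 = 10

[-8; 2, 4, 2, 3, 55, 1, 10]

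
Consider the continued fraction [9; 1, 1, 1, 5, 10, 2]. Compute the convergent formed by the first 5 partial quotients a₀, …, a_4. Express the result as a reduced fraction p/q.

Start with 5.
1 + 1/(5/1) = 1 + 1/5 = 6/5
1 + 1/(6/5) = 1 + 5/6 = 11/6
1 + 1/(11/6) = 1 + 6/11 = 17/11
9 + 1/(17/11) = 9 + 11/17 = 164/17

164/17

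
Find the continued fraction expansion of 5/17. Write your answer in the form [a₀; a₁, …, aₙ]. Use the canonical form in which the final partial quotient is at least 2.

⌊5/17⌋ = 0, remainder 5
⌊17/5⌋ = 3, remainder 2
⌊5/2⌋ = 2, remainder 1
⌊2/1⌋ = 2, remainder 0

[0; 3, 2, 2]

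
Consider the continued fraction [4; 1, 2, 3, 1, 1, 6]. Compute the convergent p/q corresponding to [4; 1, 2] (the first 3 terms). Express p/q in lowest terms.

14/3

Start with 2.
1 + 1/(2/1) = 1 + 1/2 = 3/2
4 + 1/(3/2) = 4 + 2/3 = 14/3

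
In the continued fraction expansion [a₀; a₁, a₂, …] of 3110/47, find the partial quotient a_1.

5

Run the Euclidean algorithm, recording each quotient:
3110 ÷ 47 → quotient 66, remainder 8
47 ÷ 8 → quotient 5, remainder 7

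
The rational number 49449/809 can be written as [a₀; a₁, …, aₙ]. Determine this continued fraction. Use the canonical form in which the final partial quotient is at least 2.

[61; 8, 11, 9]

⌊49449/809⌋ = 61, remainder 100
⌊809/100⌋ = 8, remainder 9
⌊100/9⌋ = 11, remainder 1
⌊9/1⌋ = 9, remainder 0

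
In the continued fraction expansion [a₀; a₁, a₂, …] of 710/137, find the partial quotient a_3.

⌊710/137⌋ = 5, remainder 25
⌊137/25⌋ = 5, remainder 12
⌊25/12⌋ = 2, remainder 1
⌊12/1⌋ = 12, remainder 0

12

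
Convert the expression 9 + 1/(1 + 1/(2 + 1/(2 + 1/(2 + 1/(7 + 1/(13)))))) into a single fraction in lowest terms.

16064/1655

Work from the innermost term outward:
Start with 13.
7 + 1/(13/1) = 7 + 1/13 = 92/13
2 + 1/(92/13) = 2 + 13/92 = 197/92
2 + 1/(197/92) = 2 + 92/197 = 486/197
2 + 1/(486/197) = 2 + 197/486 = 1169/486
1 + 1/(1169/486) = 1 + 486/1169 = 1655/1169
9 + 1/(1655/1169) = 9 + 1169/1655 = 16064/1655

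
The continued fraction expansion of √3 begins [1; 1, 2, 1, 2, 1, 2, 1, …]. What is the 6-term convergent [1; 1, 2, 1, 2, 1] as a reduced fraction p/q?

Starting at the tail and folding back:
Start with 1.
2 + 1/(1/1) = 2 + 1/1 = 3/1
1 + 1/(3/1) = 1 + 1/3 = 4/3
2 + 1/(4/3) = 2 + 3/4 = 11/4
1 + 1/(11/4) = 1 + 4/11 = 15/11
1 + 1/(15/11) = 1 + 11/15 = 26/15

26/15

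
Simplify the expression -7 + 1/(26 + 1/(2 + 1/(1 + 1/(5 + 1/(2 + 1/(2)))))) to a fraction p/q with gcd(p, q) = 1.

-16695/2398

a_0 = -7: -7/1
a_1 = 26: -181/26
a_2 = 2: -369/53
a_3 = 1: -550/79
a_4 = 5: -3119/448
a_5 = 2: -6788/975
a_6 = 2: -16695/2398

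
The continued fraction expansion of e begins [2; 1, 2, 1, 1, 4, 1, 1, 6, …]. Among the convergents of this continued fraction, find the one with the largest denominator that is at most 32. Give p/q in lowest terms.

a_0 = 2: 2/1  (≤ bound)
a_1 = 1: 3/1  (≤ bound)
a_2 = 2: 8/3  (≤ bound)
a_3 = 1: 11/4  (≤ bound)
a_4 = 1: 19/7  (≤ bound)
a_5 = 4: 87/32  (≤ bound)
a_6 = 1: 106/39  (> 32, stop)

87/32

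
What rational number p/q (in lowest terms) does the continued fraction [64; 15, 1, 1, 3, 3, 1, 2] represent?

82771/1292

Start with 2.
1 + 1/(2/1) = 1 + 1/2 = 3/2
3 + 1/(3/2) = 3 + 2/3 = 11/3
3 + 1/(11/3) = 3 + 3/11 = 36/11
1 + 1/(36/11) = 1 + 11/36 = 47/36
1 + 1/(47/36) = 1 + 36/47 = 83/47
15 + 1/(83/47) = 15 + 47/83 = 1292/83
64 + 1/(1292/83) = 64 + 83/1292 = 82771/1292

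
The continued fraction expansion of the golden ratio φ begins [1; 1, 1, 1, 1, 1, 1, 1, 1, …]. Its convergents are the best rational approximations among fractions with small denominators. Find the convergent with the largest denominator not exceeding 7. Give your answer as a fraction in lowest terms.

a_0 = 1: 1/1  (≤ bound)
a_1 = 1: 2/1  (≤ bound)
a_2 = 1: 3/2  (≤ bound)
a_3 = 1: 5/3  (≤ bound)
a_4 = 1: 8/5  (≤ bound)
a_5 = 1: 13/8  (> 7, stop)

8/5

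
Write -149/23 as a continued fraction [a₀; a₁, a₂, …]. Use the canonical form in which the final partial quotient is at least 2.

[-7; 1, 1, 11]

-149 = -7·23 + 12, so a_0 = -7
23 = 1·12 + 11, so a_1 = 1
12 = 1·11 + 1, so a_2 = 1
11 = 11·1 + 0, so a_3 = 11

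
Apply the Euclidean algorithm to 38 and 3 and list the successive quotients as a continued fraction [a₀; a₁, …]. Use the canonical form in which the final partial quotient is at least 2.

[12; 1, 2]

⌊38/3⌋ = 12, remainder 2
⌊3/2⌋ = 1, remainder 1
⌊2/1⌋ = 2, remainder 0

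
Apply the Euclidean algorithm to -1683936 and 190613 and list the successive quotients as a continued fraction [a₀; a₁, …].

[-9; 6, 28, 45, 12, 2]

Repeatedly divide and take the remainder:
-1683936 ÷ 190613 → quotient -9, remainder 31581
190613 ÷ 31581 → quotient 6, remainder 1127
31581 ÷ 1127 → quotient 28, remainder 25
1127 ÷ 25 → quotient 45, remainder 2
25 ÷ 2 → quotient 12, remainder 1
2 ÷ 1 → quotient 2, remainder 0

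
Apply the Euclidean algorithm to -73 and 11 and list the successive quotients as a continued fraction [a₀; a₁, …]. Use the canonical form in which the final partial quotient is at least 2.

[-7; 2, 1, 3]

⌊-73/11⌋ = -7, remainder 4
⌊11/4⌋ = 2, remainder 3
⌊4/3⌋ = 1, remainder 1
⌊3/1⌋ = 3, remainder 0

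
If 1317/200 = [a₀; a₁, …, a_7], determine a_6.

1317 ÷ 200 → quotient 6, remainder 117
200 ÷ 117 → quotient 1, remainder 83
117 ÷ 83 → quotient 1, remainder 34
83 ÷ 34 → quotient 2, remainder 15
34 ÷ 15 → quotient 2, remainder 4
15 ÷ 4 → quotient 3, remainder 3
4 ÷ 3 → quotient 1, remainder 1

1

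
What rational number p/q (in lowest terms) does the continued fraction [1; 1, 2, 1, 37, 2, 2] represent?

Compute successive convergents:
a_0 = 1: 1/1
a_1 = 1: 2/1
a_2 = 2: 5/3
a_3 = 1: 7/4
a_4 = 37: 264/151
a_5 = 2: 535/306
a_6 = 2: 1334/763

1334/763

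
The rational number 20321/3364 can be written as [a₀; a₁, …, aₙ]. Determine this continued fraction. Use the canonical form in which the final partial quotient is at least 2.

[6; 24, 1, 1, 4, 15]

20321 = 6·3364 + 137, so a_0 = 6
3364 = 24·137 + 76, so a_1 = 24
137 = 1·76 + 61, so a_2 = 1
76 = 1·61 + 15, so a_3 = 1
61 = 4·15 + 1, so a_4 = 4
15 = 15·1 + 0, so a_5 = 15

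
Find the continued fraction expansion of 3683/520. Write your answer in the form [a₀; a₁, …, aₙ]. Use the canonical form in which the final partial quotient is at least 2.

Run the Euclidean algorithm, recording each quotient:
3683 = 7·520 + 43, so a_0 = 7
520 = 12·43 + 4, so a_1 = 12
43 = 10·4 + 3, so a_2 = 10
4 = 1·3 + 1, so a_3 = 1
3 = 3·1 + 0, so a_4 = 3

[7; 12, 10, 1, 3]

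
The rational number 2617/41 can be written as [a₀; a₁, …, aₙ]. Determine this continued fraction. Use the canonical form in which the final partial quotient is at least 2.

[63; 1, 4, 1, 6]

Apply division with remainder until the remainder is 0:
⌊2617/41⌋ = 63, remainder 34
⌊41/34⌋ = 1, remainder 7
⌊34/7⌋ = 4, remainder 6
⌊7/6⌋ = 1, remainder 1
⌊6/1⌋ = 6, remainder 0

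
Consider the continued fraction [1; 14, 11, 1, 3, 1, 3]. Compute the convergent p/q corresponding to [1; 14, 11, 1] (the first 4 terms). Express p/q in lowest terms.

Start with 1.
11 + 1/(1/1) = 11 + 1/1 = 12/1
14 + 1/(12/1) = 14 + 1/12 = 169/12
1 + 1/(169/12) = 1 + 12/169 = 181/169

181/169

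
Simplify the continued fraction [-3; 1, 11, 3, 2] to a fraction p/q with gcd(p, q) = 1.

Start with 2.
3 + 1/(2/1) = 3 + 1/2 = 7/2
11 + 1/(7/2) = 11 + 2/7 = 79/7
1 + 1/(79/7) = 1 + 7/79 = 86/79
-3 + 1/(86/79) = -3 + 79/86 = -179/86

-179/86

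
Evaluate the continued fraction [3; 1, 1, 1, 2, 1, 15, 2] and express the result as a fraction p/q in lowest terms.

Start with 2.
15 + 1/(2/1) = 15 + 1/2 = 31/2
1 + 1/(31/2) = 1 + 2/31 = 33/31
2 + 1/(33/31) = 2 + 31/33 = 97/33
1 + 1/(97/33) = 1 + 33/97 = 130/97
1 + 1/(130/97) = 1 + 97/130 = 227/130
1 + 1/(227/130) = 1 + 130/227 = 357/227
3 + 1/(357/227) = 3 + 227/357 = 1298/357

1298/357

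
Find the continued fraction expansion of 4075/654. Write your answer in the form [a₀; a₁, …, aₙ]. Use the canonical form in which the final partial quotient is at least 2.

[6; 4, 3, 50]

Repeatedly divide and take the remainder:
4075 ÷ 654 → quotient 6, remainder 151
654 ÷ 151 → quotient 4, remainder 50
151 ÷ 50 → quotient 3, remainder 1
50 ÷ 1 → quotient 50, remainder 0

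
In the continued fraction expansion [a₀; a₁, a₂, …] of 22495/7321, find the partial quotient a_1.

22495 = 3·7321 + 532, so a_0 = 3
7321 = 13·532 + 405, so a_1 = 13

13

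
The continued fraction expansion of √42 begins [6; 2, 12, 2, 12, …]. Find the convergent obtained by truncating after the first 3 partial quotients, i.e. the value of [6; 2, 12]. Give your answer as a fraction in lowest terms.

162/25

a_0 = 6: 6/1
a_1 = 2: 13/2
a_2 = 12: 162/25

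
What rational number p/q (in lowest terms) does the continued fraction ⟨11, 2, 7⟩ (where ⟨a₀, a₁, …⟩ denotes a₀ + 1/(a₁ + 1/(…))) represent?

172/15

a_0 = 11: 11/1
a_1 = 2: 23/2
a_2 = 7: 172/15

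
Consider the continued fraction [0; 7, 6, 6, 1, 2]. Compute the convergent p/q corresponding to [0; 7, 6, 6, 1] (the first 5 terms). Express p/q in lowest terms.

Compute successive convergents:
a_0 = 0: 0/1
a_1 = 7: 1/7
a_2 = 6: 6/43
a_3 = 6: 37/265
a_4 = 1: 43/308

43/308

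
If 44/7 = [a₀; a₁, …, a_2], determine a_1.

3

Run the Euclidean algorithm, recording each quotient:
44 = 6·7 + 2, so a_0 = 6
7 = 3·2 + 1, so a_1 = 3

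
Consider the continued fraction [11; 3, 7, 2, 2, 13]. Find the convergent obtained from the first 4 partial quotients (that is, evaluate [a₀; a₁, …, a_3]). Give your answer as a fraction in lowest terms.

a_0 = 11: 11/1
a_1 = 3: 34/3
a_2 = 7: 249/22
a_3 = 2: 532/47

532/47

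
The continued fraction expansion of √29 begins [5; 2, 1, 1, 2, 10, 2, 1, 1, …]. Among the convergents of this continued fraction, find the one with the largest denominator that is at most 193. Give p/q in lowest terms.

a_0 = 5: 5/1  (≤ bound)
a_1 = 2: 11/2  (≤ bound)
a_2 = 1: 16/3  (≤ bound)
a_3 = 1: 27/5  (≤ bound)
a_4 = 2: 70/13  (≤ bound)
a_5 = 10: 727/135  (≤ bound)
a_6 = 2: 1524/283  (> 193, stop)

727/135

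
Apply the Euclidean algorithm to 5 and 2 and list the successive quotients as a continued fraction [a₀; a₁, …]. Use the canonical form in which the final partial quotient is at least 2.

[2; 2]

5 = 2·2 + 1, so a_0 = 2
2 = 2·1 + 0, so a_1 = 2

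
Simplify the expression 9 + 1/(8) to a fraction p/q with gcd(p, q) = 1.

73/8

Start with 8.
9 + 1/(8/1) = 9 + 1/8 = 73/8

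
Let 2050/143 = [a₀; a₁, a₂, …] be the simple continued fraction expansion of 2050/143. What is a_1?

⌊2050/143⌋ = 14, remainder 48
⌊143/48⌋ = 2, remainder 47

2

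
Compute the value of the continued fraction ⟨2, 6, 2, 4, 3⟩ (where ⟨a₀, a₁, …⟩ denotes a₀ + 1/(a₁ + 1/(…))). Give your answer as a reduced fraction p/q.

Use the convergent recurrence hₖ = aₖ·hₖ₋₁ + hₖ₋₂ (and likewise for the denominators kₖ):
a_0 = 2: 2/1
a_1 = 6: 13/6
a_2 = 2: 28/13
a_3 = 4: 125/58
a_4 = 3: 403/187

403/187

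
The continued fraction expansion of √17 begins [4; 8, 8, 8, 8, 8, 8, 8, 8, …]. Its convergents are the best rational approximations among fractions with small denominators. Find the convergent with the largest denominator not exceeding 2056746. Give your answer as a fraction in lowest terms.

List convergents until the denominator exceeds the bound:
a_0 = 4: 4/1  (≤ bound)
a_1 = 8: 33/8  (≤ bound)
a_2 = 8: 268/65  (≤ bound)
a_3 = 8: 2177/528  (≤ bound)
a_4 = 8: 17684/4289  (≤ bound)
a_5 = 8: 143649/34840  (≤ bound)
a_6 = 8: 1166876/283009  (≤ bound)
a_7 = 8: 9478657/2298912  (> 2056746, stop)

1166876/283009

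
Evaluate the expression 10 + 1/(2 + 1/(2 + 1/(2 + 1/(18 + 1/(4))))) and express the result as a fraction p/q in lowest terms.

9333/896

Collapse the nested fraction from the inside out:
Start with 4.
18 + 1/(4/1) = 18 + 1/4 = 73/4
2 + 1/(73/4) = 2 + 4/73 = 150/73
2 + 1/(150/73) = 2 + 73/150 = 373/150
2 + 1/(373/150) = 2 + 150/373 = 896/373
10 + 1/(896/373) = 10 + 373/896 = 9333/896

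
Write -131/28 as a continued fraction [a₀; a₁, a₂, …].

⌊-131/28⌋ = -5, remainder 9
⌊28/9⌋ = 3, remainder 1
⌊9/1⌋ = 9, remainder 0

[-5; 3, 9]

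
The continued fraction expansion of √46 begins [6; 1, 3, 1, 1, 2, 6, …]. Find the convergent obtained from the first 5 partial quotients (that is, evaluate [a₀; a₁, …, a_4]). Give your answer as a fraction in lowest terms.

Starting at the tail and folding back:
Start with 1.
1 + 1/(1/1) = 1 + 1/1 = 2/1
3 + 1/(2/1) = 3 + 1/2 = 7/2
1 + 1/(7/2) = 1 + 2/7 = 9/7
6 + 1/(9/7) = 6 + 7/9 = 61/9

61/9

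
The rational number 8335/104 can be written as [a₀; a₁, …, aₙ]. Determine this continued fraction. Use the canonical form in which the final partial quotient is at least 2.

[80; 6, 1, 14]

8335 ÷ 104 → quotient 80, remainder 15
104 ÷ 15 → quotient 6, remainder 14
15 ÷ 14 → quotient 1, remainder 1
14 ÷ 1 → quotient 14, remainder 0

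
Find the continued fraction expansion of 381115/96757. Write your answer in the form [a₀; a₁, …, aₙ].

381115 = 3·96757 + 90844, so a_0 = 3
96757 = 1·90844 + 5913, so a_1 = 1
90844 = 15·5913 + 2149, so a_2 = 15
5913 = 2·2149 + 1615, so a_3 = 2
2149 = 1·1615 + 534, so a_4 = 1
1615 = 3·534 + 13, so a_5 = 3
534 = 41·13 + 1, so a_6 = 41
13 = 13·1 + 0, so a_7 = 13

[3; 1, 15, 2, 1, 3, 41, 13]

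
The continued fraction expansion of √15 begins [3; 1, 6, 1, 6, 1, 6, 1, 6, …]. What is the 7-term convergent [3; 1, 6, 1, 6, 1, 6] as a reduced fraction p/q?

a_0 = 3: 3/1
a_1 = 1: 4/1
a_2 = 6: 27/7
a_3 = 1: 31/8
a_4 = 6: 213/55
a_5 = 1: 244/63
a_6 = 6: 1677/433

1677/433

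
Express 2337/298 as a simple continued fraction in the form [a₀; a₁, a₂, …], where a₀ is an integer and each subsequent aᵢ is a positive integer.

Apply division with remainder until the remainder is 0:
2337 ÷ 298 → quotient 7, remainder 251
298 ÷ 251 → quotient 1, remainder 47
251 ÷ 47 → quotient 5, remainder 16
47 ÷ 16 → quotient 2, remainder 15
16 ÷ 15 → quotient 1, remainder 1
15 ÷ 1 → quotient 15, remainder 0

[7; 1, 5, 2, 1, 15]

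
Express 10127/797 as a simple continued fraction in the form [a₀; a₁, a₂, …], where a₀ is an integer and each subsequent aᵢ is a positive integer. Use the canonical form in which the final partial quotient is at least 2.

Run the Euclidean algorithm, recording each quotient:
⌊10127/797⌋ = 12, remainder 563
⌊797/563⌋ = 1, remainder 234
⌊563/234⌋ = 2, remainder 95
⌊234/95⌋ = 2, remainder 44
⌊95/44⌋ = 2, remainder 7
⌊44/7⌋ = 6, remainder 2
⌊7/2⌋ = 3, remainder 1
⌊2/1⌋ = 2, remainder 0

[12; 1, 2, 2, 2, 6, 3, 2]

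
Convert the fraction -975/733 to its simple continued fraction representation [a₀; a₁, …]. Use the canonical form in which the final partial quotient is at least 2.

[-2; 1, 2, 34, 1, 1, 3]

⌊-975/733⌋ = -2, remainder 491
⌊733/491⌋ = 1, remainder 242
⌊491/242⌋ = 2, remainder 7
⌊242/7⌋ = 34, remainder 4
⌊7/4⌋ = 1, remainder 3
⌊4/3⌋ = 1, remainder 1
⌊3/1⌋ = 3, remainder 0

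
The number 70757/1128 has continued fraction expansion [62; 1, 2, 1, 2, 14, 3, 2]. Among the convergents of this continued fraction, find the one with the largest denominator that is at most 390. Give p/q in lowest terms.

a_0 = 62: 62/1  (≤ bound)
a_1 = 1: 63/1  (≤ bound)
a_2 = 2: 188/3  (≤ bound)
a_3 = 1: 251/4  (≤ bound)
a_4 = 2: 690/11  (≤ bound)
a_5 = 14: 9911/158  (≤ bound)
a_6 = 3: 30423/485  (> 390, stop)

9911/158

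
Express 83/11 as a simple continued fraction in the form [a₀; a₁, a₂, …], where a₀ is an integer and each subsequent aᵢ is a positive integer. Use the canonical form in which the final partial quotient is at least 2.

83 = 7·11 + 6, so a_0 = 7
11 = 1·6 + 5, so a_1 = 1
6 = 1·5 + 1, so a_2 = 1
5 = 5·1 + 0, so a_3 = 5

[7; 1, 1, 5]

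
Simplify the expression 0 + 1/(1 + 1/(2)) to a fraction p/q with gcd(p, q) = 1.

a_0 = 0: 0/1
a_1 = 1: 1/1
a_2 = 2: 2/3

2/3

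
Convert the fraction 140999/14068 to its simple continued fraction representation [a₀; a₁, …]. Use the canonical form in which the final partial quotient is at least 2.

[10; 44, 9, 1, 31]

Apply division with remainder until the remainder is 0:
⌊140999/14068⌋ = 10, remainder 319
⌊14068/319⌋ = 44, remainder 32
⌊319/32⌋ = 9, remainder 31
⌊32/31⌋ = 1, remainder 1
⌊31/1⌋ = 31, remainder 0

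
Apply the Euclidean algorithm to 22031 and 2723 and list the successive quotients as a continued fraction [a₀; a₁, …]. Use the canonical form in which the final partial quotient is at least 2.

[8; 11, 41, 6]

22031 = 8·2723 + 247, so a_0 = 8
2723 = 11·247 + 6, so a_1 = 11
247 = 41·6 + 1, so a_2 = 41
6 = 6·1 + 0, so a_3 = 6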